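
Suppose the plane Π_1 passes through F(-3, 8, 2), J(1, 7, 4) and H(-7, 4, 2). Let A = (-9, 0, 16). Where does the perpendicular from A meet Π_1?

FJ = (4, -1, 2), FH = (-4, -4, 0); a normal to Π_1 is FJ × FH = (8, -8, -20).
Using F: Π_1 has equation 8x - 8y - 20z = -128.
Foot = A − λn with λ = (n·A − d)/|n|² = (-392 − (-128))/528 = -1/2.
Foot = (-9, 0, 16) − (-1/2)·(8, -8, -20) = (-5, -4, 6).

(-5, -4, 6)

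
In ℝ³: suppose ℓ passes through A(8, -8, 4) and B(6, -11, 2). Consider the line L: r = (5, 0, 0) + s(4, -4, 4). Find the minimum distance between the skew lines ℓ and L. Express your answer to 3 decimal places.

0.707

A direction vector for ℓ is B − A = (-2, -3, -2).
Common perpendicular direction n = (-2, -3, -2) × (4, -4, 4) = (-20, 0, 20).
With w = (5, 0, 0) − (8, -8, 4) = (-3, 8, -4), w · n = -20.
Distance = |w · n| / |n| = |-20| / √800 ≈ 0.707.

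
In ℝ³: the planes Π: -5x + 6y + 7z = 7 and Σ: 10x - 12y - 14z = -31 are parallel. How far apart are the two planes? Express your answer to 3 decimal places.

0.810

Rescale Σ by 1/(-2): -5x + 6y + 7z = 31/2. Then distance = |7 − (31/2)| / √110 ≈ 0.810.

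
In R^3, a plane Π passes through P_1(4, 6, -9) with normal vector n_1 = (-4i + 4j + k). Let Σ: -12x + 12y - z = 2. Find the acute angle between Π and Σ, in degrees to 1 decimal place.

Π: n_1·r = n_1·P_1 gives -4x + 4y + z = -1.
cos θ = |n₁·n₂| / (|n₁||n₂|) = |95| / (√33 · √289).
θ = arccos(0.97279) ≈ 13.4°.

13.4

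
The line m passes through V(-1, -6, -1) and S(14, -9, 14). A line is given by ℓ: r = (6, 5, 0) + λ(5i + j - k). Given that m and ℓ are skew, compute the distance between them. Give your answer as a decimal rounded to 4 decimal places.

A direction vector for m is S − V = (15, -3, 15).
Common perpendicular direction n = (15, -3, 15) × (5, 1, -1) = (-12, 90, 30).
With w = (6, 5, 0) − (-1, -6, -1) = (7, 11, 1), w · n = 936.
Distance = |w · n| / |n| = |936| / √9144 ≈ 9.7883.

9.7883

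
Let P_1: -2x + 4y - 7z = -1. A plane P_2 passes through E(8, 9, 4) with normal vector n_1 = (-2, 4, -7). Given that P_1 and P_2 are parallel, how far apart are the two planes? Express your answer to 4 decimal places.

0.8427

P_2: n_1·r = n_1·E gives -2x + 4y - 7z = -8.
Same normal n = (-2, 4, -7) with |n| = √69; distance = |-1 − (-8)| / |n| = 7/√69 ≈ 0.8427.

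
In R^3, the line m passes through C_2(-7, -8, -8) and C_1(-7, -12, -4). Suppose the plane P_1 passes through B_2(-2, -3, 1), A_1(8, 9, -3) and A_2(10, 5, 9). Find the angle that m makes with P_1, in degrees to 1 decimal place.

13.6

A direction vector for m is C_1 − C_2 = (0, -4, 4).
B_2A_1 = (10, 12, -4), B_2A_2 = (12, 8, 8); a normal to P_1 is B_2A_1 × B_2A_2 = (128, -128, -64).
Using B_2: P_1 has equation 128x - 128y - 64z = 64.
sin θ = |n·v| / (|n||v|) = |256| / (√36864 · √32) = 0.23570.
θ ≈ 13.6°.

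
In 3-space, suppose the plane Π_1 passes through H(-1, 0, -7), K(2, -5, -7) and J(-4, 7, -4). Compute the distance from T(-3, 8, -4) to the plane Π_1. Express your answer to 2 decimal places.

1.30

HK = (3, -5, 0), HJ = (-3, 7, 3); a normal to Π_1 is HK × HJ = (-15, -9, 6).
Using H: Π_1 has equation -15x - 9y + 6z = -27.
n·T − d = (-15)·(-3) + (-9)·(8) + (6)·(-4) − (-27) = -24; |n| = √342.
Distance = |-24| / √342 = 24/√342 ≈ 1.30.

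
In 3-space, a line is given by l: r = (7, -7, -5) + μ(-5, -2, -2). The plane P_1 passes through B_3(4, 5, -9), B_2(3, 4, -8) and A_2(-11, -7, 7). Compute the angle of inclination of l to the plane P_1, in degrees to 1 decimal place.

B_3B_2 = (-1, -1, 1), B_3A_2 = (-15, -12, 16); a normal to P_1 is B_3B_2 × B_3A_2 = (-4, 1, -3).
Using B_3: P_1 has equation -4x + y - 3z = 16.
sin θ = |n·v| / (|n||v|) = |24| / (√26 · √33) = 0.81935.
θ ≈ 55.0°.

55.0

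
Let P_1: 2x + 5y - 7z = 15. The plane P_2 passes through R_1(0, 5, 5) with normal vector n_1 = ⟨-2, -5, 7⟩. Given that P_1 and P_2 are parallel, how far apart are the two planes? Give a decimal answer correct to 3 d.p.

2.831

P_2: n_1·r = n_1·R_1 gives -2x - 5y + 7z = 10.
Rescale P_2 by 1/(-1): 2x + 5y - 7z = -10. Then distance = |15 − (-10)| / √78 ≈ 2.831.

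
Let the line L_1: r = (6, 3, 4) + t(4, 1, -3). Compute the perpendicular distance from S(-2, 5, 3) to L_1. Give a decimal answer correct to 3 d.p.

Taking (6, 3, 4) on L_1 with direction v = (4, 1, -3): w = S − (6, 3, 4) = (-8, 2, -1), and w × v = (-5, -28, -16).
Distance = |w × v| / |v| = √1065 / √26 ≈ 6.400.

6.400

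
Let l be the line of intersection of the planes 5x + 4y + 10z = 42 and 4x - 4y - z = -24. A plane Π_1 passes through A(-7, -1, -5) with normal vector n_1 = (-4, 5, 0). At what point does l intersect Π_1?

Direction of l: (5, 4, 10) × (4, -4, -1) = (36, 45, -36).
A point on l: solving the two plane equations with x = 6 gives (6, 13, -4).
Π_1: n_1·r = n_1·A gives -4x + 5y = 23.
Substitute r = (6, 13, -4) + t(36, 45, -36) into the plane: 41 + 81t = 23, so t = -2/9.
Intersection: (6, 13, -4) + (-2/9)·(36, 45, -36) = (-2, 3, 4).

(-2, 3, 4)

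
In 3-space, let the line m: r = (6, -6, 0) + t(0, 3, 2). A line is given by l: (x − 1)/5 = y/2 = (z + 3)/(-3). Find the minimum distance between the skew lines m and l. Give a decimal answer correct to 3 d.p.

l has direction (5, 2, -3) through (1, 0, -3).
Common perpendicular direction n = (0, 3, 2) × (5, 2, -3) = (-13, 10, -15).
With w = (1, 0, -3) − (6, -6, 0) = (-5, 6, -3), w · n = 170.
Distance = |w · n| / |n| = |170| / √494 ≈ 7.649.

7.649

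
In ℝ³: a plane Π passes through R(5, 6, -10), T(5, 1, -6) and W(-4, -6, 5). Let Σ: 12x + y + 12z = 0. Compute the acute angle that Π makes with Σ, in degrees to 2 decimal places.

33.71

RT = (0, -5, 4), RW = (-9, -12, 15); a normal to Π is RT × RW = (-27, -36, -45).
Using R: Π has equation -27x - 36y - 45z = 99.
cos θ = |n₁·n₂| / (|n₁||n₂|) = |-900| / (√4050 · √289).
θ = arccos(0.83189) ≈ 33.71°.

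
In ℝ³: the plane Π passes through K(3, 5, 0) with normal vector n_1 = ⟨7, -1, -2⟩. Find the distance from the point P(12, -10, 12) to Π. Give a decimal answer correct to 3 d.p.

7.348

Π: n_1·r = n_1·K gives 7x - y - 2z = 16.
n·P − d = (7)·(12) + (-1)·(-10) + (-2)·(12) − 16 = 54; |n| = √54.
Distance = |54| / √54 = 54/√54 ≈ 7.348.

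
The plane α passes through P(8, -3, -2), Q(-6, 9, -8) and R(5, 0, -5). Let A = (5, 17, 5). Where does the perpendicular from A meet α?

PQ = (-14, 12, -6), PR = (-3, 3, -3); a normal to α is PQ × PR = (-18, -24, -6).
Using P: α has equation -18x - 24y - 6z = -60.
Foot = A − λn with λ = (n·A − d)/|n|² = (-528 − (-60))/936 = -1/2.
Foot = (5, 17, 5) − (-1/2)·(-18, -24, -6) = (-4, 5, 2).

(-4, 5, 2)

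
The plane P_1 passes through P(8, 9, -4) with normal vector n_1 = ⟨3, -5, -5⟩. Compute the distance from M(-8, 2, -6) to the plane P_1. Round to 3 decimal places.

P_1: n_1·r = n_1·P gives 3x - 5y - 5z = -1.
n·M − d = (3)·(-8) + (-5)·(2) + (-5)·(-6) − (-1) = -3; |n| = √59.
Distance = |-3| / √59 = 3/√59 ≈ 0.391.

0.391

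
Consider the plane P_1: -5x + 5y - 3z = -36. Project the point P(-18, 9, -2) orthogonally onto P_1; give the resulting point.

(-3, -6, 7)

Foot = P − λn with λ = (n·P − d)/|n|² = (141 − (-36))/59 = 3.
Foot = (-18, 9, -2) − 3·(-5, 5, -3) = (-3, -6, 7).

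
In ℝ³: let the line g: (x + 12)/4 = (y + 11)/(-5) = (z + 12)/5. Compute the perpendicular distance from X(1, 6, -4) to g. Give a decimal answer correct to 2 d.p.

g has direction (4, -5, 5) through (-12, -11, -12).
Taking (-12, -11, -12) on g with direction v = (4, -5, 5): w = X − (-12, -11, -12) = (13, 17, 8), and w × v = (125, -33, -133).
Distance = |w × v| / |v| = √34403 / √66 ≈ 22.83.

22.83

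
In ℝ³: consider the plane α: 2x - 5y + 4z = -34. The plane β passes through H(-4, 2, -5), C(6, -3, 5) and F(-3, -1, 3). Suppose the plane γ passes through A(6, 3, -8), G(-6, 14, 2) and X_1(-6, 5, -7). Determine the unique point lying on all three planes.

(6, 2, -9)

HC = (10, -5, 10), HF = (1, -3, 8); a normal to β is HC × HF = (-10, -70, -25).
Using H: β has equation -10x - 70y - 25z = 25.
AG = (-12, 11, 10), AX_1 = (-12, 2, 1); a normal to γ is AG × AX_1 = (-9, -108, 108).
Using A: γ has equation -9x - 108y + 108z = -1242.
Solving the 3×3 linear system 2x - 5y + 4z = -34, -10x - 70y - 25z = 25, -9x - 108y + 108z = -1242 (e.g. by elimination or Cramer's rule, determinant = -25245) gives (6, 2, -9).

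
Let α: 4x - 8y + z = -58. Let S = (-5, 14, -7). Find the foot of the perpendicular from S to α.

Foot = S − λn with λ = (n·S − d)/|n|² = (-139 − (-58))/81 = -1.
Foot = (-5, 14, -7) − (-1)·(4, -8, 1) = (-1, 6, -6).

(-1, 6, -6)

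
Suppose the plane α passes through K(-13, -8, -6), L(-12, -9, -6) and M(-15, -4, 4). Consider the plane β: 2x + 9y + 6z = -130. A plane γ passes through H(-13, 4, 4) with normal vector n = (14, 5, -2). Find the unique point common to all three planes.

KL = (1, -1, 0), KM = (-2, 4, 10); a normal to α is KL × KM = (-10, -10, 2).
Using K: α has equation -10x - 10y + 2z = 198.
γ: n·r = n·H gives 14x + 5y - 2z = -170.
Solving the 3×3 linear system -10x - 10y + 2z = 198, 2x + 9y + 6z = -130, 14x + 5y - 2z = -170 (e.g. by elimination or Cramer's rule, determinant = -632) gives (-8, -12, -1).

(-8, -12, -1)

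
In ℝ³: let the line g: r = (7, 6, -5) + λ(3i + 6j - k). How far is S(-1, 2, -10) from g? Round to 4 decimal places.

Taking (7, 6, -5) on g with direction v = (3, 6, -1): w = S − (7, 6, -5) = (-8, -4, -5), and w × v = (34, -23, -36).
Distance = |w × v| / |v| = √2981 / √46 ≈ 8.0501.

8.0501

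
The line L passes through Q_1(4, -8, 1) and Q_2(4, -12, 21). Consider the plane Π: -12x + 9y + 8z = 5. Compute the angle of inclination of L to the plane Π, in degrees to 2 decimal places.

20.95

A direction vector for L is Q_2 − Q_1 = (0, -4, 20).
sin θ = |n·v| / (|n||v|) = |124| / (√289 · √416) = 0.35762.
θ ≈ 20.95°.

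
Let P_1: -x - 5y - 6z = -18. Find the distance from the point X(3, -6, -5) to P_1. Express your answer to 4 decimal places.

n·X − d = (-1)·(3) + (-5)·(-6) + (-6)·(-5) − (-18) = 75; |n| = √62.
Distance = |75| / √62 = 75/√62 ≈ 9.5250.

9.5250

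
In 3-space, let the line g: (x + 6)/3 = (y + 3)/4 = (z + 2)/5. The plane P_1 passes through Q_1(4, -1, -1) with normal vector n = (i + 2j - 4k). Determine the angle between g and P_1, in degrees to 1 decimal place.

16.1

g has direction (3, 4, 5) through (-6, -3, -2).
P_1: n·r = n·Q_1 gives x + 2y - 4z = 6.
sin θ = |n·v| / (|n||v|) = |-9| / (√21 · √50) = 0.27775.
θ ≈ 16.1°.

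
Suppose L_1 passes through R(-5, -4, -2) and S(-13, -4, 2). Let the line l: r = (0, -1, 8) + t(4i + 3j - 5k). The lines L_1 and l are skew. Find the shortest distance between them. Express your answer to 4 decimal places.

A direction vector for L_1 is S − R = (-8, 0, 4).
Common perpendicular direction n = (-8, 0, 4) × (4, 3, -5) = (-12, -24, -24).
With w = (0, -1, 8) − (-5, -4, -2) = (5, 3, 10), w · n = -372.
Distance = |w · n| / |n| = |-372| / √1296 ≈ 10.3333.

10.3333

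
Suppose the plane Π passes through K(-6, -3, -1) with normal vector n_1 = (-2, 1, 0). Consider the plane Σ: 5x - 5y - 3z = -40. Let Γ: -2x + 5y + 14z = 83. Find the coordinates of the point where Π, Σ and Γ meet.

Π: n_1·r = n_1·K gives -2x + y = 9.
Solving the 3×3 linear system -2x + y = 9, 5x - 5y - 3z = -40, -2x + 5y + 14z = 83 (e.g. by elimination or Cramer's rule, determinant = 46) gives (-4, 1, 5).

(-4, 1, 5)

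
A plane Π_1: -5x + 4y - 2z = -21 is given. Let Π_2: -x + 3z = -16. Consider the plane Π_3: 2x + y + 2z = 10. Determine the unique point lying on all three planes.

(7, 2, -3)

Solving the 3×3 linear system -5x + 4y - 2z = -21, -x + 3z = -16, 2x + y + 2z = 10 (e.g. by elimination or Cramer's rule, determinant = 49) gives (7, 2, -3).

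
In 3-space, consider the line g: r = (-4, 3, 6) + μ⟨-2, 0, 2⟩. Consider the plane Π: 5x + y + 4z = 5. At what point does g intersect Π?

(-6, 3, 8)

Substitute r = (-4, 3, 6) + t(-2, 0, 2) into the plane: 7 + (-2)t = 5, so t = 1.
Intersection: (-4, 3, 6) + 1·(-2, 0, 2) = (-6, 3, 8).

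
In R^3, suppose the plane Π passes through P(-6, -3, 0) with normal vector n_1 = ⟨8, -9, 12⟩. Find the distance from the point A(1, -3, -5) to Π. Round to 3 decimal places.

Π: n_1·r = n_1·P gives 8x - 9y + 12z = -21.
n·A − d = (8)·(1) + (-9)·(-3) + (12)·(-5) − (-21) = -4; |n| = √289.
Distance = |-4| / √289 = 4/√289 ≈ 0.235.

0.235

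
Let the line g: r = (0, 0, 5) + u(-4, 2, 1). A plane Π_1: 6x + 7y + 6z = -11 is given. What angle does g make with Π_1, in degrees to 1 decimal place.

4.6

sin θ = |n·v| / (|n||v|) = |-4| / (√121 · √21) = 0.07935.
θ ≈ 4.6°.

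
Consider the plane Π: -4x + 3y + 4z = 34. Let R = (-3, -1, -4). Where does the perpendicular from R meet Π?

Foot = R − λn with λ = (n·R − d)/|n|² = (-7 − 34)/41 = -1.
Foot = (-3, -1, -4) − (-1)·(-4, 3, 4) = (-7, 2, 0).

(-7, 2, 0)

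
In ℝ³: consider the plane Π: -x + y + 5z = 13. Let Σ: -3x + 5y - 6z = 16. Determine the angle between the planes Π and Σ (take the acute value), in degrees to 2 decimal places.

cos θ = |n₁·n₂| / (|n₁||n₂|) = |-22| / (√27 · √70).
θ = arccos(0.50605) ≈ 59.60°.

59.60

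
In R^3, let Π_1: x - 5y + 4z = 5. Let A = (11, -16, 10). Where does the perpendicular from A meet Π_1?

(8, -1, -2)

Foot = A − λn with λ = (n·A − d)/|n|² = (131 − 5)/42 = 3.
Foot = (11, -16, 10) − 3·(1, -5, 4) = (8, -1, -2).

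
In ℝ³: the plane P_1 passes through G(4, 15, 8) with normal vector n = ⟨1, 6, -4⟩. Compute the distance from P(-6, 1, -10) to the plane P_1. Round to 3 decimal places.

P_1: n·r = n·G gives x + 6y - 4z = 62.
n·P − d = (1)·(-6) + (6)·(1) + (-4)·(-10) − 62 = -22; |n| = √53.
Distance = |-22| / √53 = 22/√53 ≈ 3.022.

3.022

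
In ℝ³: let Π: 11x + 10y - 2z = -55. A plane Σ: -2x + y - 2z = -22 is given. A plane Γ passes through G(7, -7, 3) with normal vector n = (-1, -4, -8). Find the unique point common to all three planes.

(3, -8, 4)

Γ: n·r = n·G gives -x - 4y - 8z = -3.
Solving the 3×3 linear system 11x + 10y - 2z = -55, -2x + y - 2z = -22, -x - 4y - 8z = -3 (e.g. by elimination or Cramer's rule, determinant = -334) gives (3, -8, 4).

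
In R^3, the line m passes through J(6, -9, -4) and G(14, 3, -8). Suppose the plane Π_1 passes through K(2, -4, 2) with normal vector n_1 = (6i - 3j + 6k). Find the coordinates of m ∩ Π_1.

(8, -6, -5)

A direction vector for m is G − J = (8, 12, -4).
Π_1: n_1·r = n_1·K gives 6x - 3y + 6z = 36.
Substitute r = (6, -9, -4) + t(8, 12, -4) into the plane: 39 + (-12)t = 36, so t = 1/4.
Intersection: (6, -9, -4) + (1/4)·(8, 12, -4) = (8, -6, -5).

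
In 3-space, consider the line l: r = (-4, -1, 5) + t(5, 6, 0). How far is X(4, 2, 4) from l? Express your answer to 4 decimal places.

Taking (-4, -1, 5) on l with direction v = (5, 6, 0): w = X − (-4, -1, 5) = (8, 3, -1), and w × v = (6, -5, 33).
Distance = |w × v| / |v| = √1150 / √61 ≈ 4.3419.

4.3419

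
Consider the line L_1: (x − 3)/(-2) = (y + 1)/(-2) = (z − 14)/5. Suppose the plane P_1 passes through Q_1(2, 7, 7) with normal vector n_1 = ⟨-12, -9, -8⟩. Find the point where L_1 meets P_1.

(7, 3, 4)

L_1 has direction (-2, -2, 5) through (3, -1, 14).
P_1: n_1·r = n_1·Q_1 gives -12x - 9y - 8z = -143.
Substitute r = (3, -1, 14) + t(-2, -2, 5) into the plane: -139 + 2t = -143, so t = -2.
Intersection: (3, -1, 14) + (-2)·(-2, -2, 5) = (7, 3, 4).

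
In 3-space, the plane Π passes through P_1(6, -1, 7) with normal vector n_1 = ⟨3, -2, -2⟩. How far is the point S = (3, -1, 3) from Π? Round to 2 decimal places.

Π: n_1·r = n_1·P_1 gives 3x - 2y - 2z = 6.
n·S − d = (3)·(3) + (-2)·(-1) + (-2)·(3) − 6 = -1; |n| = √17.
Distance = |-1| / √17 = 1/√17 ≈ 0.24.

0.24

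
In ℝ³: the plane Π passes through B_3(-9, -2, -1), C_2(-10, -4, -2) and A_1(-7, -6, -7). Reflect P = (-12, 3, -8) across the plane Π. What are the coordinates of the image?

B_3C_2 = (-1, -2, -1), B_3A_1 = (2, -4, -6); a normal to Π is B_3C_2 × B_3A_1 = (8, -8, 8).
Using B_3: Π has equation 8x - 8y + 8z = -64.
λ = (n·P − d)/|n|² = (-184 − (-64))/192 = -5/8.
Reflection = P − 2λn = (-12, 3, -8) − (-5/4)·(8, -8, 8) = (-2, -7, 2).

(-2, -7, 2)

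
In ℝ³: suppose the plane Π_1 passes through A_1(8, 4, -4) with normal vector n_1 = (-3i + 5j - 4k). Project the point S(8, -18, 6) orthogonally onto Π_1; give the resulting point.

(-1, -3, -6)

Π_1: n_1·r = n_1·A_1 gives -3x + 5y - 4z = 12.
Foot = S − λn with λ = (n·S − d)/|n|² = (-138 − 12)/50 = -3.
Foot = (8, -18, 6) − (-3)·(-3, 5, -4) = (-1, -3, -6).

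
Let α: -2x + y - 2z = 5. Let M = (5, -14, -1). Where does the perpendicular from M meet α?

(-1, -11, -7)

Foot = M − λn with λ = (n·M − d)/|n|² = (-22 − 5)/9 = -3.
Foot = (5, -14, -1) − (-3)·(-2, 1, -2) = (-1, -11, -7).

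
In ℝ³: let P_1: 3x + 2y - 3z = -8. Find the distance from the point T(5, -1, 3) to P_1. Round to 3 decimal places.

n·T − d = (3)·(5) + (2)·(-1) + (-3)·(3) − (-8) = 12; |n| = √22.
Distance = |12| / √22 = 12/√22 ≈ 2.558.

2.558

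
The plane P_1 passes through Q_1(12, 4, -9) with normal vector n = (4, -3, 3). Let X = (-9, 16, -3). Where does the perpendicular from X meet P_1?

(3, 7, 6)

P_1: n·r = n·Q_1 gives 4x - 3y + 3z = 9.
Foot = X − λn with λ = (n·X − d)/|n|² = (-93 − 9)/34 = -3.
Foot = (-9, 16, -3) − (-3)·(4, -3, 3) = (3, 7, 6).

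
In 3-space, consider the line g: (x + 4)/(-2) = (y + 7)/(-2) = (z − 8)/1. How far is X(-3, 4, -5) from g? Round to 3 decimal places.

g has direction (-2, -2, 1) through (-4, -7, 8).
Taking (-4, -7, 8) on g with direction v = (-2, -2, 1): w = X − (-4, -7, 8) = (1, 11, -13), and w × v = (-15, 25, 20).
Distance = |w × v| / |v| = √1250 / √9 ≈ 11.785.

11.785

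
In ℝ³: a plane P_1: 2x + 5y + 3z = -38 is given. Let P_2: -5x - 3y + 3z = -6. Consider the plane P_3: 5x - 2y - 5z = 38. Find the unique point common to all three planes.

(0, -4, -6)

Solving the 3×3 linear system 2x + 5y + 3z = -38, -5x - 3y + 3z = -6, 5x - 2y - 5z = 38 (e.g. by elimination or Cramer's rule, determinant = 67) gives (0, -4, -6).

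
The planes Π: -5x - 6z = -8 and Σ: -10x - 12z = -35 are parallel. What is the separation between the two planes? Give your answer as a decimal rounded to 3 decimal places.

Rescale Σ by 1/2: -5x - 6z = -35/2. Then distance = |-8 − (-35/2)| / √61 ≈ 1.216.

1.216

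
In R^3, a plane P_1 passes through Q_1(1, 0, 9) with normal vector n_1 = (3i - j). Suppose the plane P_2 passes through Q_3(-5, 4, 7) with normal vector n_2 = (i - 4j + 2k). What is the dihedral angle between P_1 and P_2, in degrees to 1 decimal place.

P_1: n_1·r = n_1·Q_1 gives 3x - y = 3.
P_2: n_2·r = n_2·Q_3 gives x - 4y + 2z = -7.
cos θ = |n₁·n₂| / (|n₁||n₂|) = |7| / (√10 · √21).
θ = arccos(0.48305) ≈ 61.1°.

61.1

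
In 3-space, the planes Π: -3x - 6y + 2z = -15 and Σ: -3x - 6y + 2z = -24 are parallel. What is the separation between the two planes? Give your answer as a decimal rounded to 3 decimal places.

Same normal n = (-3, -6, 2) with |n| = √49; distance = |-15 − (-24)| / |n| = 9/√49 ≈ 1.286.

1.286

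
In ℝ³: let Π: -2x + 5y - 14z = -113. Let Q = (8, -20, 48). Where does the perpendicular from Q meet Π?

(2, -5, 6)

Foot = Q − λn with λ = (n·Q − d)/|n|² = (-788 − (-113))/225 = -3.
Foot = (8, -20, 48) − (-3)·(-2, 5, -14) = (2, -5, 6).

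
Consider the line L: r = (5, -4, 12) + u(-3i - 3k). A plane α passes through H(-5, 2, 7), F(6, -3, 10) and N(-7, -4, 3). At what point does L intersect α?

HF = (11, -5, 3), HN = (-2, -6, -4); a normal to α is HF × HN = (38, 38, -76).
Using H: α has equation 38x + 38y - 76z = -646.
Substitute r = (5, -4, 12) + t(-3, 0, -3) into the plane: -874 + 114t = -646, so t = 2.
Intersection: (5, -4, 12) + 2·(-3, 0, -3) = (-1, -4, 6).

(-1, -4, 6)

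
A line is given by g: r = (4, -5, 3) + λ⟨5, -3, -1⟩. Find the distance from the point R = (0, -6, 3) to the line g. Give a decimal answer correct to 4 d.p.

2.9568

Taking (4, -5, 3) on g with direction v = (5, -3, -1): w = R − (4, -5, 3) = (-4, -1, 0), and w × v = (1, -4, 17).
Distance = |w × v| / |v| = √306 / √35 ≈ 2.9568.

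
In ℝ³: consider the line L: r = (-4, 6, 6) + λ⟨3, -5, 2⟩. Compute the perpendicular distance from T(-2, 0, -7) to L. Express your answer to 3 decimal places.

Taking (-4, 6, 6) on L with direction v = (3, -5, 2): w = T − (-4, 6, 6) = (2, -6, -13), and w × v = (-77, -43, 8).
Distance = |w × v| / |v| = √7842 / √38 ≈ 14.366.

14.366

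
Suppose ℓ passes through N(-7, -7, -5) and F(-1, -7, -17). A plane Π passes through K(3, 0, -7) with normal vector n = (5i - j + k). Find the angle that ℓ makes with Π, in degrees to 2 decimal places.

14.96

A direction vector for ℓ is F − N = (6, 0, -12).
Π: n·r = n·K gives 5x - y + z = 8.
sin θ = |n·v| / (|n||v|) = |18| / (√27 · √180) = 0.25820.
θ ≈ 14.96°.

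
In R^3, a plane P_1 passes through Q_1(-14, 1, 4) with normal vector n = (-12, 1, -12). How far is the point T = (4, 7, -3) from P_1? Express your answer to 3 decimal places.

P_1: n·r = n·Q_1 gives -12x + y - 12z = 121.
n·T − d = (-12)·(4) + (1)·(7) + (-12)·(-3) − 121 = -126; |n| = √289.
Distance = |-126| / √289 = 126/√289 ≈ 7.412.

7.412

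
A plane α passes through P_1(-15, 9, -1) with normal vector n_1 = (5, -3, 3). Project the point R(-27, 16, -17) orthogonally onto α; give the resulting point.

α: n_1·r = n_1·P_1 gives 5x - 3y + 3z = -105.
Foot = R − λn with λ = (n·R − d)/|n|² = (-234 − (-105))/43 = -3.
Foot = (-27, 16, -17) − (-3)·(5, -3, 3) = (-12, 7, -8).

(-12, 7, -8)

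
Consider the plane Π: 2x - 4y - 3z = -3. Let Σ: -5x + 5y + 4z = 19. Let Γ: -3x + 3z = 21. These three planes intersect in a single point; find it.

(-6, -3, 1)

Solving the 3×3 linear system 2x - 4y - 3z = -3, -5x + 5y + 4z = 19, -3x + 3z = 21 (e.g. by elimination or Cramer's rule, determinant = -27) gives (-6, -3, 1).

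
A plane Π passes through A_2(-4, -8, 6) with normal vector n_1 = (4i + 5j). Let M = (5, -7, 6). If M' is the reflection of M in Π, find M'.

Π: n_1·r = n_1·A_2 gives 4x + 5y = -56.
λ = (n·M − d)/|n|² = (-15 − (-56))/41 = 1.
Reflection = M − 2λn = (5, -7, 6) − 2·(4, 5, 0) = (-3, -17, 6).

(-3, -17, 6)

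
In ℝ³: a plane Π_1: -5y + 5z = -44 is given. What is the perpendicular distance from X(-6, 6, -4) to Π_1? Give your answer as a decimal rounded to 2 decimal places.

n·X − d = (0)·(-6) + (-5)·(6) + (5)·(-4) − (-44) = -6; |n| = √50.
Distance = |-6| / √50 = 6/√50 ≈ 0.85.

0.85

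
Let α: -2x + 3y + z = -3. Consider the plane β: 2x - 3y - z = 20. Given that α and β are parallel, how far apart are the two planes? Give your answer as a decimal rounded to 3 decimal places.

4.543

Rescale β by 1/(-1): -2x + 3y + z = -20. Then distance = |-3 − (-20)| / √14 ≈ 4.543.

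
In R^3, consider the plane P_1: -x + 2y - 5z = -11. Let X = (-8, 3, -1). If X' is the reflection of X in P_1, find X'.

λ = (n·X − d)/|n|² = (19 − (-11))/30 = 1.
Reflection = X − 2λn = (-8, 3, -1) − 2·(-1, 2, -5) = (-6, -1, 9).

(-6, -1, 9)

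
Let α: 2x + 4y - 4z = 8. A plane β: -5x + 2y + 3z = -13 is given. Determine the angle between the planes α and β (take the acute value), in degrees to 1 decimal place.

67.8

cos θ = |n₁·n₂| / (|n₁||n₂|) = |-14| / (√36 · √38).
θ = arccos(0.37852) ≈ 67.8°.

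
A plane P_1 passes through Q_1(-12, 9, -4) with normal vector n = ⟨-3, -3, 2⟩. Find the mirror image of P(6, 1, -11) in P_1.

(-6, -11, -3)

P_1: n·r = n·Q_1 gives -3x - 3y + 2z = 1.
λ = (n·P − d)/|n|² = (-43 − 1)/22 = -2.
Reflection = P − 2λn = (6, 1, -11) − (-4)·(-3, -3, 2) = (-6, -11, -3).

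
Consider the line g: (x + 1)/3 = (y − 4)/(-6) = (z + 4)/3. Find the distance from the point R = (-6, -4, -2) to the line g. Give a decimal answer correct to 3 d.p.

g has direction (3, -6, 3) through (-1, 4, -4).
Taking (-1, 4, -4) on g with direction v = (3, -6, 3): w = R − (-1, 4, -4) = (-5, -8, 2), and w × v = (-12, 21, 54).
Distance = |w × v| / |v| = √3501 / √54 ≈ 8.052.

8.052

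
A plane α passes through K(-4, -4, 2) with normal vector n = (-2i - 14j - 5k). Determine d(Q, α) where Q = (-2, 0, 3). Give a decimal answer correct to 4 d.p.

α: n·r = n·K gives -2x - 14y - 5z = 54.
n·Q − d = (-2)·(-2) + (-14)·(0) + (-5)·(3) − 54 = -65; |n| = √225.
Distance = |-65| / √225 = 65/√225 ≈ 4.3333.

4.3333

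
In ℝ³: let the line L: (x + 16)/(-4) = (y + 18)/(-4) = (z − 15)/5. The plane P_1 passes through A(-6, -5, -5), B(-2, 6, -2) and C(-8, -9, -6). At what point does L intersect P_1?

L has direction (-4, -4, 5) through (-16, -18, 15).
AB = (4, 11, 3), AC = (-2, -4, -1); a normal to P_1 is AB × AC = (1, -2, 6).
Using A: P_1 has equation x - 2y + 6z = -26.
Substitute r = (-16, -18, 15) + t(-4, -4, 5) into the plane: 110 + 34t = -26, so t = -4.
Intersection: (-16, -18, 15) + (-4)·(-4, -4, 5) = (0, -2, -5).

(0, -2, -5)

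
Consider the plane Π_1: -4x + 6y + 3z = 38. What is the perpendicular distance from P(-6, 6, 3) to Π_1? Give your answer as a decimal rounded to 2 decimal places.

n·P − d = (-4)·(-6) + (6)·(6) + (3)·(3) − 38 = 31; |n| = √61.
Distance = |31| / √61 = 31/√61 ≈ 3.97.

3.97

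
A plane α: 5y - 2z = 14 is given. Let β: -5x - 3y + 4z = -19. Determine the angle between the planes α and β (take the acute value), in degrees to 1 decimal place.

cos θ = |n₁·n₂| / (|n₁||n₂|) = |-23| / (√29 · √50).
θ = arccos(0.60401) ≈ 52.8°.

52.8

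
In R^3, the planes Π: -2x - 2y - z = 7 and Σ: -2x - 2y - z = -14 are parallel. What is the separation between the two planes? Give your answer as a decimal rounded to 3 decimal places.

7.000

Same normal n = (-2, -2, -1) with |n| = √9; distance = |7 − (-14)| / |n| = 21/√9 ≈ 7.000.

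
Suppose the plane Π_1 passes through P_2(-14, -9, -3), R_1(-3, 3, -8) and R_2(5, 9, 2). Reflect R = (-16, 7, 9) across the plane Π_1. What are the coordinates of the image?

P_2R_1 = (11, 12, -5), P_2R_2 = (19, 18, 5); a normal to Π_1 is P_2R_1 × P_2R_2 = (150, -150, -30).
Using P_2: Π_1 has equation 150x - 150y - 30z = -660.
λ = (n·R − d)/|n|² = (-3720 − (-660))/45900 = -1/15.
Reflection = R − 2λn = (-16, 7, 9) − (-2/15)·(150, -150, -30) = (4, -13, 5).

(4, -13, 5)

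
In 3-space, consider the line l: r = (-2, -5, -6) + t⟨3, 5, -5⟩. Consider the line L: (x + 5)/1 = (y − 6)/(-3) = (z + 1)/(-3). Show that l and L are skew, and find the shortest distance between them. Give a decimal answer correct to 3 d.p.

1.919

L has direction (1, -3, -3) through (-5, 6, -1).
Common perpendicular direction n = (3, 5, -5) × (1, -3, -3) = (-30, 4, -14).
With w = (-5, 6, -1) − (-2, -5, -6) = (-3, 11, 5), w · n = 64.
Since n ≠ 0 the lines are not parallel, and w · n = 64 ≠ 0 so they do not intersect; hence they are skew.
Distance = |w · n| / |n| = |64| / √1112 ≈ 1.919.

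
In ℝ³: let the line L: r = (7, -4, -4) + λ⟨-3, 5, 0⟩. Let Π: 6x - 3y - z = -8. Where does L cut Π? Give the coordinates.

(1, 6, -4)

Substitute r = (7, -4, -4) + t(-3, 5, 0) into the plane: 58 + (-33)t = -8, so t = 2.
Intersection: (7, -4, -4) + 2·(-3, 5, 0) = (1, 6, -4).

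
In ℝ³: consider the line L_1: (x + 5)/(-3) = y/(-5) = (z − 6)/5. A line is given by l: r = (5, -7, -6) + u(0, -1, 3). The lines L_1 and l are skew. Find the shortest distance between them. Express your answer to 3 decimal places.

14.437

L_1 has direction (-3, -5, 5) through (-5, 0, 6).
Common perpendicular direction n = (-3, -5, 5) × (0, -1, 3) = (-10, 9, 3).
With w = (5, -7, -6) − (-5, 0, 6) = (10, -7, -12), w · n = -199.
Distance = |w · n| / |n| = |-199| / √190 ≈ 14.437.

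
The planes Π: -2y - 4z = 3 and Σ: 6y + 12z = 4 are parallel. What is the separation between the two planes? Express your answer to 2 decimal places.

0.97

Rescale Σ by 1/(-3): -2y - 4z = -4/3. Then distance = |3 − (-4/3)| / √20 ≈ 0.97.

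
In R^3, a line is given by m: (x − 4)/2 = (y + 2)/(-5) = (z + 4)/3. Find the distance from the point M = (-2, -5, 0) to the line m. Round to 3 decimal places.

m has direction (2, -5, 3) through (4, -2, -4).
Taking (4, -2, -4) on m with direction v = (2, -5, 3): w = M − (4, -2, -4) = (-6, -3, 4), and w × v = (11, 26, 36).
Distance = |w × v| / |v| = √2093 / √38 ≈ 7.422.

7.422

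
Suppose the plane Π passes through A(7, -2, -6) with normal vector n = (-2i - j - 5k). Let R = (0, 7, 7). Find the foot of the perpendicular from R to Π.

Π: n·r = n·A gives -2x - y - 5z = 18.
Foot = R − λn with λ = (n·R − d)/|n|² = (-42 − 18)/30 = -2.
Foot = (0, 7, 7) − (-2)·(-2, -1, -5) = (-4, 5, -3).

(-4, 5, -3)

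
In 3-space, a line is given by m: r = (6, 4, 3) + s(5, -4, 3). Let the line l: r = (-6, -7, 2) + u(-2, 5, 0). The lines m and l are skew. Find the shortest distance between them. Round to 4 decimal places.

Common perpendicular direction n = (5, -4, 3) × (-2, 5, 0) = (-15, -6, 17).
With w = (-6, -7, 2) − (6, 4, 3) = (-12, -11, -1), w · n = 229.
Distance = |w · n| / |n| = |229| / √550 ≈ 9.7646.

9.7646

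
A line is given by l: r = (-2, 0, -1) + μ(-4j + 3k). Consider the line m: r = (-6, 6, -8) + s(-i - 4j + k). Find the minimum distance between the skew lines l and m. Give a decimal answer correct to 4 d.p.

Common perpendicular direction n = (0, -4, 3) × (-1, -4, 1) = (8, -3, -4).
With w = (-6, 6, -8) − (-2, 0, -1) = (-4, 6, -7), w · n = -22.
Distance = |w · n| / |n| = |-22| / √89 ≈ 2.3320.

2.3320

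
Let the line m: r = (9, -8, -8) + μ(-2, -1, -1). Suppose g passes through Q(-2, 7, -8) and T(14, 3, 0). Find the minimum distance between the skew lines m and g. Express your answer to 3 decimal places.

A direction vector for g is T − Q = (16, -4, 8).
Common perpendicular direction n = (-2, -1, -1) × (16, -4, 8) = (-12, 0, 24).
With w = (-2, 7, -8) − (9, -8, -8) = (-11, 15, 0), w · n = 132.
Distance = |w · n| / |n| = |132| / √720 ≈ 4.919.

4.919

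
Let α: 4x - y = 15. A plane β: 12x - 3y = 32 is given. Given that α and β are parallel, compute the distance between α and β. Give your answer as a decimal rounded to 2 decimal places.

Rescale β by 1/3: 4x - y = 32/3. Then distance = |15 − (32/3)| / √17 ≈ 1.05.

1.05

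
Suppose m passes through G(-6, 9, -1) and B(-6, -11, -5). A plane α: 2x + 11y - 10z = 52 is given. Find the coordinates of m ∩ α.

A direction vector for m is B − G = (0, -20, -4).
Substitute r = (-6, 9, -1) + t(0, -20, -4) into the plane: 97 + (-180)t = 52, so t = 1/4.
Intersection: (-6, 9, -1) + (1/4)·(0, -20, -4) = (-6, 4, -2).

(-6, 4, -2)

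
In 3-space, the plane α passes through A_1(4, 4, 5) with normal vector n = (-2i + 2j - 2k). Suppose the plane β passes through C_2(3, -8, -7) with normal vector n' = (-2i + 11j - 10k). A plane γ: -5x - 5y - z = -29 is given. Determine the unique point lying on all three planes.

(3, 2, 4)

α: n·r = n·A_1 gives -2x + 2y - 2z = -10.
β: n'·r = n'·C_2 gives -2x + 11y - 10z = -24.
Solving the 3×3 linear system -2x + 2y - 2z = -10, -2x + 11y - 10z = -24, -5x - 5y - z = -29 (e.g. by elimination or Cramer's rule, determinant = 88) gives (3, 2, 4).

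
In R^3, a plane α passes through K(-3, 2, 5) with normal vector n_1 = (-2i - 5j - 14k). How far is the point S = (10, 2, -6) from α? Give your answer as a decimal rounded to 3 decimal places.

α: n_1·r = n_1·K gives -2x - 5y - 14z = -74.
n·S − d = (-2)·(10) + (-5)·(2) + (-14)·(-6) − (-74) = 128; |n| = √225.
Distance = |128| / √225 = 128/√225 ≈ 8.533.

8.533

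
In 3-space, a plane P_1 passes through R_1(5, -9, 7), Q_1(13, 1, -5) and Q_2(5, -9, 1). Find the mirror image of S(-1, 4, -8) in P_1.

(19, -12, -8)

R_1Q_1 = (8, 10, -12), R_1Q_2 = (0, 0, -6); a normal to P_1 is R_1Q_1 × R_1Q_2 = (-60, 48, 0).
Using R_1: P_1 has equation -60x + 48y = -732.
λ = (n·S − d)/|n|² = (252 − (-732))/5904 = 1/6.
Reflection = S − 2λn = (-1, 4, -8) − (1/3)·(-60, 48, 0) = (19, -12, -8).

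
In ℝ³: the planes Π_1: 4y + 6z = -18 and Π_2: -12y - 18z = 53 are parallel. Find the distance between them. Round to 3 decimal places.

Rescale Π_2 by 1/(-3): 4y + 6z = -53/3. Then distance = |-18 − (-53/3)| / √52 ≈ 0.046.

0.046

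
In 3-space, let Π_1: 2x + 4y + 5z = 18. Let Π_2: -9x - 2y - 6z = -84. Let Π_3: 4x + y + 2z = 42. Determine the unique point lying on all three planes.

(12, 6, -6)

Solving the 3×3 linear system 2x + 4y + 5z = 18, -9x - 2y - 6z = -84, 4x + y + 2z = 42 (e.g. by elimination or Cramer's rule, determinant = -25) gives (12, 6, -6).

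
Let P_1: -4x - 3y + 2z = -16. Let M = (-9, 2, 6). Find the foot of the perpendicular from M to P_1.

Foot = M − λn with λ = (n·M − d)/|n|² = (42 − (-16))/29 = 2.
Foot = (-9, 2, 6) − 2·(-4, -3, 2) = (-1, 8, 2).

(-1, 8, 2)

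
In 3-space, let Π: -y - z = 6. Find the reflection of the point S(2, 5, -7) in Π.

λ = (n·S − d)/|n|² = (2 − 6)/2 = -2.
Reflection = S − 2λn = (2, 5, -7) − (-4)·(0, -1, -1) = (2, 1, -11).

(2, 1, -11)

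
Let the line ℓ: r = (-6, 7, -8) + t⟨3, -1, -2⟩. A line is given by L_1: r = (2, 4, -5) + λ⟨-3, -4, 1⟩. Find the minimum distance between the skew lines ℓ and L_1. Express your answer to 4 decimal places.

Common perpendicular direction n = (3, -1, -2) × (-3, -4, 1) = (-9, 3, -15).
With w = (2, 4, -5) − (-6, 7, -8) = (8, -3, 3), w · n = -126.
Distance = |w · n| / |n| = |-126| / √315 ≈ 7.0993.

7.0993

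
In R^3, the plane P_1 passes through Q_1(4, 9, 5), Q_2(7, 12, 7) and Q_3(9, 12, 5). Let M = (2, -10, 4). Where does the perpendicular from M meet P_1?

(-4, 0, -2)

Q_1Q_2 = (3, 3, 2), Q_1Q_3 = (5, 3, 0); a normal to P_1 is Q_1Q_2 × Q_1Q_3 = (-6, 10, -6).
Using Q_1: P_1 has equation -6x + 10y - 6z = 36.
Foot = M − λn with λ = (n·M − d)/|n|² = (-136 − 36)/172 = -1.
Foot = (2, -10, 4) − (-1)·(-6, 10, -6) = (-4, 0, -2).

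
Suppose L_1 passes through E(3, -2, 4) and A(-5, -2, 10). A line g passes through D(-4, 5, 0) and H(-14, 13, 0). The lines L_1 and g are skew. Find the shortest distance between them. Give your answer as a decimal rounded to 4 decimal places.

1.7200

A direction vector for L_1 is A − E = (-8, 0, 6).
A direction vector for g is H − D = (-10, 8, 0).
Common perpendicular direction n = (-8, 0, 6) × (-10, 8, 0) = (-48, -60, -64).
With w = (-4, 5, 0) − (3, -2, 4) = (-7, 7, -4), w · n = 172.
Distance = |w · n| / |n| = |172| / √10000 ≈ 1.7200.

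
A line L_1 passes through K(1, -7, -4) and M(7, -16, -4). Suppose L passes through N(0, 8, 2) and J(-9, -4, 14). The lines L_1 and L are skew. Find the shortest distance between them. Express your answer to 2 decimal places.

A direction vector for L_1 is M − K = (6, -9, 0).
A direction vector for L is J − N = (-9, -12, 12).
Common perpendicular direction n = (6, -9, 0) × (-9, -12, 12) = (-108, -72, -153).
With w = (0, 8, 2) − (1, -7, -4) = (-1, 15, 6), w · n = -1890.
Distance = |w · n| / |n| = |-1890| / √40257 ≈ 9.42.

9.42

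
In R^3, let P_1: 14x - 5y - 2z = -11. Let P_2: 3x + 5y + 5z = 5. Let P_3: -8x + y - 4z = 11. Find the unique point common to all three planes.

Solving the 3×3 linear system 14x - 5y - 2z = -11, 3x + 5y + 5z = 5, -8x + y - 4z = 11 (e.g. by elimination or Cramer's rule, determinant = -296) gives (0, 3, -2).

(0, 3, -2)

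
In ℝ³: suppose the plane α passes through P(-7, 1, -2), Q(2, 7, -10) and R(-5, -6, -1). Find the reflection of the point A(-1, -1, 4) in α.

(-9, -5, -8)

PQ = (9, 6, -8), PR = (2, -7, 1); a normal to α is PQ × PR = (-50, -25, -75).
Using P: α has equation -50x - 25y - 75z = 475.
λ = (n·A − d)/|n|² = (-225 − 475)/8750 = -2/25.
Reflection = A − 2λn = (-1, -1, 4) − (-4/25)·(-50, -25, -75) = (-9, -5, -8).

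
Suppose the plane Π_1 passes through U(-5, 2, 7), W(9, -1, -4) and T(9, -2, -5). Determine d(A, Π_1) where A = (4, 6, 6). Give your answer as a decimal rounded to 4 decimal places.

UW = (14, -3, -11), UT = (14, -4, -12); a normal to Π_1 is UW × UT = (-8, 14, -14).
Using U: Π_1 has equation -8x + 14y - 14z = -30.
n·A − d = (-8)·(4) + (14)·(6) + (-14)·(6) − (-30) = -2; |n| = √456.
Distance = |-2| / √456 = 2/√456 ≈ 0.0937.

0.0937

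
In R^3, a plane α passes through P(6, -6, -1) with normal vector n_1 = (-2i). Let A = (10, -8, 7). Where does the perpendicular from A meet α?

(6, -8, 7)

α: n_1·r = n_1·P gives -2x = -12.
Foot = A − λn with λ = (n·A − d)/|n|² = (-20 − (-12))/4 = -2.
Foot = (10, -8, 7) − (-2)·(-2, 0, 0) = (6, -8, 7).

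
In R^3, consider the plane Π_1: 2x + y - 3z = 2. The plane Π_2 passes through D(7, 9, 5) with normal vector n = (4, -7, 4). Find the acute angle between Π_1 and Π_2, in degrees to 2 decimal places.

70.93

Π_2: n·r = n·D gives 4x - 7y + 4z = -15.
cos θ = |n₁·n₂| / (|n₁||n₂|) = |-11| / (√14 · √81).
θ = arccos(0.32665) ≈ 70.93°.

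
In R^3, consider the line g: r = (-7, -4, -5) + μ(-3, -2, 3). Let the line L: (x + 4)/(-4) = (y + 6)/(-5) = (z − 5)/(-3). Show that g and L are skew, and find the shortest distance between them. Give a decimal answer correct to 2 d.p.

L has direction (-4, -5, -3) through (-4, -6, 5).
Common perpendicular direction n = (-3, -2, 3) × (-4, -5, -3) = (21, -21, 7).
With w = (-4, -6, 5) − (-7, -4, -5) = (3, -2, 10), w · n = 175.
Since n ≠ 0 the lines are not parallel, and w · n = 175 ≠ 0 so they do not intersect; hence they are skew.
Distance = |w · n| / |n| = |175| / √931 ≈ 5.74.

5.74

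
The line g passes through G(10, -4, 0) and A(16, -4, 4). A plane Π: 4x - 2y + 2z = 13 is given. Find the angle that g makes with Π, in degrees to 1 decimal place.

64.9

A direction vector for g is A − G = (6, 0, 4).
sin θ = |n·v| / (|n||v|) = |32| / (√24 · √52) = 0.90582.
θ ≈ 64.9°.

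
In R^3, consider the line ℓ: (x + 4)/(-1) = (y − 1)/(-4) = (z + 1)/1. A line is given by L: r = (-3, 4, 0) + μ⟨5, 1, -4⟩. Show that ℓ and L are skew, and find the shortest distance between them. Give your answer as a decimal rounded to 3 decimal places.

1.527

ℓ has direction (-1, -4, 1) through (-4, 1, -1).
Common perpendicular direction n = (-1, -4, 1) × (5, 1, -4) = (15, 1, 19).
With w = (-3, 4, 0) − (-4, 1, -1) = (1, 3, 1), w · n = 37.
Since n ≠ 0 the lines are not parallel, and w · n = 37 ≠ 0 so they do not intersect; hence they are skew.
Distance = |w · n| / |n| = |37| / √587 ≈ 1.527.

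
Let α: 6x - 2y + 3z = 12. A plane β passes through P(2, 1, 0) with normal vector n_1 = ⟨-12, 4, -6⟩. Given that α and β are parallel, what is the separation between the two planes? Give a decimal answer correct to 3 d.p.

0.286

β: n_1·r = n_1·P gives -12x + 4y - 6z = -20.
Rescale β by 1/(-2): 6x - 2y + 3z = 10. Then distance = |12 − 10| / √49 ≈ 0.286.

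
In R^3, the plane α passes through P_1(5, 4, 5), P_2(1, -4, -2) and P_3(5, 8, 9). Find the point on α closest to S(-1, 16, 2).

P_1P_2 = (-4, -8, -7), P_1P_3 = (0, 4, 4); a normal to α is P_1P_2 × P_1P_3 = (-4, 16, -16).
Using P_1: α has equation -4x + 16y - 16z = -36.
Foot = S − λn with λ = (n·S − d)/|n|² = (228 − (-36))/528 = 1/2.
Foot = (-1, 16, 2) − (1/2)·(-4, 16, -16) = (1, 8, 10).

(1, 8, 10)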